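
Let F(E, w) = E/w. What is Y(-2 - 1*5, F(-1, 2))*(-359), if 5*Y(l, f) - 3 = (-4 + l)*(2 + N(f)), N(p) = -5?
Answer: -12924/5 ≈ -2584.8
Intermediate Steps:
Y(l, f) = 3 - 3*l/5 (Y(l, f) = ⅗ + ((-4 + l)*(2 - 5))/5 = ⅗ + ((-4 + l)*(-3))/5 = ⅗ + (12 - 3*l)/5 = ⅗ + (12/5 - 3*l/5) = 3 - 3*l/5)
Y(-2 - 1*5, F(-1, 2))*(-359) = (3 - 3*(-2 - 1*5)/5)*(-359) = (3 - 3*(-2 - 5)/5)*(-359) = (3 - ⅗*(-7))*(-359) = (3 + 21/5)*(-359) = (36/5)*(-359) = -12924/5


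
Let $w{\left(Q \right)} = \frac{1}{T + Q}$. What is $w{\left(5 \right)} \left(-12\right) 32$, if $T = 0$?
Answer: $- \frac{384}{5} \approx -76.8$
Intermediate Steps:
$w{\left(Q \right)} = \frac{1}{Q}$ ($w{\left(Q \right)} = \frac{1}{0 + Q} = \frac{1}{Q}$)
$w{\left(5 \right)} \left(-12\right) 32 = \frac{1}{5} \left(-12\right) 32 = \left(- \frac{12}{5}\right) 32 = - \frac{384}{5}$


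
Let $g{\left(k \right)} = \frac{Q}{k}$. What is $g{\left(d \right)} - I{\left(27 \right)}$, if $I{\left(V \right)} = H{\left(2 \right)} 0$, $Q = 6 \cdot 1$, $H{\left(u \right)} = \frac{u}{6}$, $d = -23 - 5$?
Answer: $- \frac{3}{14} \approx -0.21429$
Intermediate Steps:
$d = -28$
$H{\left(u \right)} = \frac{u}{6}$ ($H{\left(u \right)} = u \frac{1}{6} = \frac{u}{6}$)
$Q = 6$
$I{\left(V \right)} = 0$ ($I{\left(V \right)} = \frac{1}{6} \cdot 2 \cdot 0 = \frac{1}{3} \cdot 0 = 0$)
$g{\left(k \right)} = \frac{6}{k}$
$g{\left(d \right)} - I{\left(27 \right)} = \frac{6}{-28} - 0 = 6 \left(- \frac{1}{28}\right) + 0 = - \frac{3}{14} + 0 = - \frac{3}{14}$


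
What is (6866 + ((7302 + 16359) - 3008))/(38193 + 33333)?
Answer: 9173/23842 ≈ 0.38474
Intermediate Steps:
(6866 + ((7302 + 16359) - 3008))/(38193 + 33333) = (6866 + (23661 - 3008))/71526 = (6866 + 20653)*(1/71526) = 27519*(1/71526) = 9173/23842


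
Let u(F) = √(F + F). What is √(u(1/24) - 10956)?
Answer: √(-394416 + 6*√3)/6 ≈ 104.67*I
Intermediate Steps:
u(F) = √2*√F (u(F) = √(2*F) = √2*√F)
√(u(1/24) - 10956) = √(√2*√(1/24) - 10956) = √(√2*(√6/12) - 10956) = √(√3/6 - 10956) = √(-10956 + √3/6)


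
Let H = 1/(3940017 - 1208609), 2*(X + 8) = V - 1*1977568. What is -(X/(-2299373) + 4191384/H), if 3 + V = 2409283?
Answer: -26324095379817886808/2299373 ≈ -1.1448e+13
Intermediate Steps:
V = 2409280 (V = -3 + 2409283 = 2409280)
X = 215848 (X = -8 + (2409280 - 1*1977568)/2 = -8 + (2409280 - 1977568)/2 = -8 + (½)*431712 = -8 + 215856 = 215848)
H = 1/2731408 ≈ 3.6611e-7
-(X/(-2299373) + 4191384/H) = -(215848/(-2299373) + 4191384/(1/2731408)) = -(215848*(-1/2299373) + 4191384*2731408) = -(-215848/2299373 + 11448379788672) = -1*26324095379817886808/2299373 = -26324095379817886808/2299373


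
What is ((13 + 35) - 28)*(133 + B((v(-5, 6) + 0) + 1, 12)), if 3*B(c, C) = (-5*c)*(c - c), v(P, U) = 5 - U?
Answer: 2660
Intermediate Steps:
B(c, C) = 0 (B(c, C) = ((-5*c)*(c - c))/3 = (-5*c*0)/3 = (1/3)*0 = 0)
((13 + 35) - 28)*(133 + B((v(-5, 6) + 0) + 1, 12)) = ((13 + 35) - 28)*(133 + 0) = (48 - 28)*133 = 20*133 = 2660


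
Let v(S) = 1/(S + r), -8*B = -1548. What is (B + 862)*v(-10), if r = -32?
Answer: -2111/84 ≈ -25.131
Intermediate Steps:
B = 387/2 (B = -⅛*(-1548) = 387/2 ≈ 193.50)
v(S) = 1/(-32 + S) (v(S) = 1/(S - 32) = 1/(-32 + S))
(B + 862)*v(-10) = (387/2 + 862)/(-32 - 10) = (2111/2)/(-42) = (2111/2)*(-1/42) = -2111/84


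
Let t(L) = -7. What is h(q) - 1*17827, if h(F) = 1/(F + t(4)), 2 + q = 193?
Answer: -3280167/184 ≈ -17827.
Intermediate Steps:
q = 191 (q = -2 + 193 = 191)
h(F) = 1/(-7 + F) (h(F) = 1/(F - 7) = 1/(-7 + F))
h(q) - 1*17827 = 1/(-7 + 191) - 1*17827 = 1/184 - 17827 = -3280167/184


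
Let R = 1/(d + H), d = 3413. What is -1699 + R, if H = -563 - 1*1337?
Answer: -2570586/1513 ≈ -1699.0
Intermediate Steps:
H = -1900 (H = -563 - 1337 = -1900)
R = 1/1513 (R = 1/(3413 - 1900) = 1/1513 ≈ 0.00066094)
-1699 + R = -1699 + 1/1513 = -2570586/1513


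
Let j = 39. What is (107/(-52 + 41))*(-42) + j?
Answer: 4923/11 ≈ 447.55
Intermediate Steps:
(107/(-52 + 41))*(-42) + j = (107/(-52 + 41))*(-42) + 39 = (107/(-11))*(-42) + 39 = (107*(-1/11))*(-42) + 39 = -107/11*(-42) + 39 = 4494/11 + 39 = 4923/11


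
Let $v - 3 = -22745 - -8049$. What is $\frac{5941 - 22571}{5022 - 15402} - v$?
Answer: $\frac{15252997}{1038} \approx 14695.0$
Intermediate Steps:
$v = -14693$ ($v = 3 - 14696 = -14693$)
$\frac{5941 - 22571}{5022 - 15402} - v = \frac{5941 - 22571}{5022 - 15402} - -14693 = - \frac{16630}{-10380} + 14693 = \left(-16630\right) \left(- \frac{1}{10380}\right) + 14693 = \frac{1663}{1038} + 14693 = \frac{15252997}{1038}$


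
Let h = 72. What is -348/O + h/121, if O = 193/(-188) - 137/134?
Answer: 177416872/1040963 ≈ 170.44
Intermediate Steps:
O = -25809/12596 (O = 193*(-1/188) - 137*1/134 = -193/188 - 137/134 = -25809/12596 ≈ -2.0490)
-348/O + h/121 = -348/(-25809/12596) + 72/121 = -348*(-12596/25809) + 72*(1/121) = 1461136/8603 + 72/121 = 177416872/1040963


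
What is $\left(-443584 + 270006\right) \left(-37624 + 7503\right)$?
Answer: $5228342938$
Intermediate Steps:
$\left(-443584 + 270006\right) \left(-37624 + 7503\right) = \left(-173578\right) \left(-30121\right) = 5228342938$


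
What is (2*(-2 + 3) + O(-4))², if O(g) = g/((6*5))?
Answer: 784/225 ≈ 3.4844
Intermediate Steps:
O(g) = g/30
(2*(-2 + 3) + O(-4))² = (2*(-2 + 3) + (1/30)*(-4))² = (2*1 - 2/15)² = (2 - 2/15)² = (28/15)² = 784/225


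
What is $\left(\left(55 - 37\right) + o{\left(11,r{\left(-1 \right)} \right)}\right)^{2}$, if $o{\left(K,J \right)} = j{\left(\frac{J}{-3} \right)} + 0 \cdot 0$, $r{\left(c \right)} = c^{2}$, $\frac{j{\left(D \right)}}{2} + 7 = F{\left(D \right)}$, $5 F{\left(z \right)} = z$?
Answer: $\frac{3364}{225} \approx 14.951$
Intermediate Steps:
$F{\left(z \right)} = \frac{z}{5}$
$j{\left(D \right)} = -14 + \frac{2 D}{5}$ ($j{\left(D \right)} = -14 + 2 \frac{D}{5} = -14 + \frac{2 D}{5}$)
$o{\left(K,J \right)} = -14 - \frac{2 J}{15}$ ($o{\left(K,J \right)} = \left(-14 + \frac{2 \frac{J}{-3}}{5}\right) + 0 \cdot 0 = \left(-14 + \frac{2 J \left(- \frac{1}{3}\right)}{5}\right) + 0 = \left(-14 + \frac{2 \left(- \frac{J}{3}\right)}{5}\right) + 0 = \left(-14 - \frac{2 J}{15}\right) + 0 = -14 - \frac{2 J}{15}$)
$\left(\left(55 - 37\right) + o{\left(11,r{\left(-1 \right)} \right)}\right)^{2} = \left(\left(55 - 37\right) - \left(14 + \frac{2 \left(-1\right)^{2}}{15}\right)\right)^{2} = \left(18 - \frac{212}{15}\right)^{2} = \left(\frac{58}{15}\right)^{2} = \frac{3364}{225}$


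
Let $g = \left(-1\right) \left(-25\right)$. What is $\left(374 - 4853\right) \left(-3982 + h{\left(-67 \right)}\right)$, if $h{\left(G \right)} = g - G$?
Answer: $17423310$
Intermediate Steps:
$g = 25$
$h{\left(G \right)} = 25 - G$
$\left(374 - 4853\right) \left(-3982 + h{\left(-67 \right)}\right) = \left(374 - 4853\right) \left(-3982 + \left(25 - -67\right)\right) = - 4479 \left(-3982 + \left(25 + 67\right)\right) = - 4479 \left(-3982 + 92\right) = \left(-4479\right) \left(-3890\right) = 17423310$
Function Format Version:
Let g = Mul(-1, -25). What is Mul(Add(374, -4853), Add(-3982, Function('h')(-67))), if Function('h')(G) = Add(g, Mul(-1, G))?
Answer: 17423310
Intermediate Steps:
g = 25
Function('h')(G) = Add(25, Mul(-1, G))
Mul(Add(374, -4853), Add(-3982, Function('h')(-67))) = Mul(Add(374, -4853), Add(-3982, Add(25, Mul(-1, -67)))) = Mul(-4479, Add(-3982, Add(25, 67))) = Mul(-4479, Add(-3982, 92)) = Mul(-4479, -3890) = 17423310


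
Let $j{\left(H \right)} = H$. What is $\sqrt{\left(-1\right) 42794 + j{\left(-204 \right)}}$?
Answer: $i \sqrt{42998} \approx 207.36 i$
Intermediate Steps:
$\sqrt{\left(-1\right) 42794 + j{\left(-204 \right)}} = \sqrt{\left(-1\right) 42794 - 204} = \sqrt{-42794 - 204} = \sqrt{-42998} = i \sqrt{42998}$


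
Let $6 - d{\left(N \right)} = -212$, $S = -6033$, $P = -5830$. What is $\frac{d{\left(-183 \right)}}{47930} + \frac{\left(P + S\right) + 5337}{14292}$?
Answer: $- \frac{77418881}{171253890} \approx -0.45207$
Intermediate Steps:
$d{\left(N \right)} = 218$ ($d{\left(N \right)} = 6 - -212 = 6 + 212 = 218$)
$\frac{d{\left(-183 \right)}}{47930} + \frac{\left(P + S\right) + 5337}{14292} = \frac{218}{47930} + \frac{\left(-5830 - 6033\right) + 5337}{14292} = 218 \cdot \frac{1}{47930} + \left(-11863 + 5337\right) \frac{1}{14292} = \frac{109}{23965} - \frac{3263}{7146} = - \frac{77418881}{171253890}$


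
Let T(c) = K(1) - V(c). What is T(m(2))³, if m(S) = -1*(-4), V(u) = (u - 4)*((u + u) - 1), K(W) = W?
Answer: 1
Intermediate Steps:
V(u) = (-1 + 2*u)*(-4 + u) (V(u) = (-4 + u)*(2*u - 1) = (-4 + u)*(-1 + 2*u) = (-1 + 2*u)*(-4 + u))
m(S) = 4
T(c) = -3 - 2*c² + 9*c (T(c) = 1 - (4 - 9*c + 2*c²) = 1 + (-4 - 2*c² + 9*c) = -3 - 2*c² + 9*c)
T(m(2))³ = (-3 - 2*4² + 9*4)³ = (-3 - 2*16 + 36)³ = (-3 - 32 + 36)³ = 1³ = 1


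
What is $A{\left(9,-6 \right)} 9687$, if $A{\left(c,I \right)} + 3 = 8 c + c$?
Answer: $755586$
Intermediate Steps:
$A{\left(c,I \right)} = -3 + 9 c$ ($A{\left(c,I \right)} = -3 + \left(8 c + c\right) = -3 + 9 c$)
$A{\left(9,-6 \right)} 9687 = \left(-3 + 9 \cdot 9\right) 9687 = \left(-3 + 81\right) 9687 = 78 \cdot 9687 = 755586$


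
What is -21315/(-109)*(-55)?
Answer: -1172325/109 ≈ -10755.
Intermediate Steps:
-21315/(-109)*(-55) = -21315*(-1)/109*(-55) = -105*(-203/109)*(-55) = (21315/109)*(-55) = -1172325/109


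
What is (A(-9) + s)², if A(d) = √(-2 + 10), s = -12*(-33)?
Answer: 156824 + 1584*√2 ≈ 1.5906e+5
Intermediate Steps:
s = 396
A(d) = 2*√2 (A(d) = √8 = 2*√2)
(A(-9) + s)² = (2*√2 + 396)² = (396 + 2*√2)²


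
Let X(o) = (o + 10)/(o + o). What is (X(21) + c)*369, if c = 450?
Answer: 2328513/14 ≈ 1.6632e+5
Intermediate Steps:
X(o) = (10 + o)/(2*o) (X(o) = (10 + o)/((2*o)) = (10 + o)*(1/(2*o)) = (10 + o)/(2*o))
(X(21) + c)*369 = ((½)*(10 + 21)/21 + 450)*369 = ((½)*(1/21)*31 + 450)*369 = (31/42 + 450)*369 = (18931/42)*369 = 2328513/14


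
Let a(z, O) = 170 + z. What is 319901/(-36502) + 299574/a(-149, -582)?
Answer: 3642777409/255514 ≈ 14257.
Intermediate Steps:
319901/(-36502) + 299574/a(-149, -582) = 319901/(-36502) + 299574/(170 - 149) = 319901*(-1/36502) + 299574/21 = -319901/36502 + 299574*(1/21) = -319901/36502 + 99858/7 = 3642777409/255514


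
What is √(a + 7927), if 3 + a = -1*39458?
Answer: I*√31534 ≈ 177.58*I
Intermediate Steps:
a = -39461 (a = -3 - 1*39458 = -3 - 39458 = -39461)
√(a + 7927) = √(-39461 + 7927) = √(-31534) = I*√31534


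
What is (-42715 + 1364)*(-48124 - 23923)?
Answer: 2979215497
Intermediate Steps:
(-42715 + 1364)*(-48124 - 23923) = -41351*(-72047) = 2979215497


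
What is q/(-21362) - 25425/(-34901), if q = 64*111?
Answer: 147596073/372777581 ≈ 0.39594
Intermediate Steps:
q = 7104
q/(-21362) - 25425/(-34901) = 7104/(-21362) - 25425/(-34901) = 7104*(-1/21362) - 25425*(-1/34901) = -3552/10681 + 25425/34901 = 147596073/372777581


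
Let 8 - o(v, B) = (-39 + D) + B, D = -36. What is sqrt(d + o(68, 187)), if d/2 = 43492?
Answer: 4*sqrt(5430) ≈ 294.75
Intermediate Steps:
d = 86984 (d = 2*43492 = 86984)
o(v, B) = 83 - B (o(v, B) = 8 - ((-39 - 36) + B) = 8 - (-75 + B) = 8 + (75 - B) = 83 - B)
sqrt(d + o(68, 187)) = sqrt(86984 + (83 - 1*187)) = sqrt(86984 + (83 - 187)) = sqrt(86984 - 104) = sqrt(86880) = 4*sqrt(5430)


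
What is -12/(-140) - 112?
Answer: -3917/35 ≈ -111.91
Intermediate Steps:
-12/(-140) - 112 = -12*(-1/140) - 112 = 3/35 - 112 = -3917/35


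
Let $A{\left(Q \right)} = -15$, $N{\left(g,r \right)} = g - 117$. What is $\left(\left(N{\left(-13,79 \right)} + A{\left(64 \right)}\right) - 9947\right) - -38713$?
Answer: $28621$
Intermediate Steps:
$N{\left(g,r \right)} = -117 + g$
$\left(\left(N{\left(-13,79 \right)} + A{\left(64 \right)}\right) - 9947\right) - -38713 = \left(\left(\left(-117 - 13\right) - 15\right) - 9947\right) - -38713 = \left(\left(-130 - 15\right) - 9947\right) + 38713 = \left(-145 - 9947\right) + 38713 = -10092 + 38713 = 28621$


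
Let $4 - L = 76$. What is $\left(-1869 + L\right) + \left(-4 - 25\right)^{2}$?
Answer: $-1100$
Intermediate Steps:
$L = -72$ ($L = 4 - 76 = -72$)
$\left(-1869 + L\right) + \left(-4 - 25\right)^{2} = \left(-1869 - 72\right) + \left(-4 - 25\right)^{2} = -1941 + \left(-29\right)^{2} = -1941 + 841 = -1100$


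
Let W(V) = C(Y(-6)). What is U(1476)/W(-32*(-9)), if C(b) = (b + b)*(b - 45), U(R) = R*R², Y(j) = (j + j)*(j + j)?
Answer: 1240578/11 ≈ 1.1278e+5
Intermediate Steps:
Y(j) = 4*j² (Y(j) = (2*j)*(2*j) = 4*j²)
U(R) = R³
C(b) = 2*b*(-45 + b) (C(b) = (2*b)*(-45 + b) = 2*b*(-45 + b))
W(V) = 28512 (W(V) = 2*(4*(-6)²)*(-45 + 4*(-6)²) = 2*(4*36)*(-45 + 4*36) = 2*144*(-45 + 144) = 2*144*99 = 28512)
U(1476)/W(-32*(-9)) = 1476³/28512 = 3215578176*(1/28512) = 1240578/11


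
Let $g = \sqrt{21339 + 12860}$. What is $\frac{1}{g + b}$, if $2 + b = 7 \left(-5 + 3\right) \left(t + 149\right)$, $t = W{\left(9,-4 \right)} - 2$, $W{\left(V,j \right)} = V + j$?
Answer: $- \frac{2130}{4502701} - \frac{\sqrt{34199}}{4502701} \approx -0.00051412$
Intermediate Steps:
$g = \sqrt{34199} \approx 184.93$
$t = 3$ ($t = \left(9 - 4\right) - 2 = 5 - 2 = 3$)
$b = -2130$ ($b = -2 + 7 \left(-5 + 3\right) \left(3 + 149\right) = -2 + 7 \left(-2\right) 152 = -2 - 2128 = -2130$)
$\frac{1}{g + b} = \frac{1}{\sqrt{34199} - 2130} = \frac{1}{-2130 + \sqrt{34199}}$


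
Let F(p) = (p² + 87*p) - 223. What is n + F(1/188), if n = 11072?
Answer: 383463413/35344 ≈ 10849.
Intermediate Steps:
F(p) = -223 + p² + 87*p
n + F(1/188) = 11072 + (-223 + (1/188)² + 87/188) = 11072 + (-223 + (1/188)² + 87*(1/188)) = 11072 + (-223 + 1/35344 + 87/188) = 11072 - 7865355/35344 = 383463413/35344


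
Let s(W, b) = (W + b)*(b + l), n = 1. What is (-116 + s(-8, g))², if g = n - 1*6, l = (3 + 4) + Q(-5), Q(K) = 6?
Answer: 48400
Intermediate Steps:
l = 13 (l = (3 + 4) + 6 = 7 + 6 = 13)
g = -5 (g = 1 - 1*6 = 1 - 6 = -5)
s(W, b) = (13 + b)*(W + b) (s(W, b) = (W + b)*(b + 13) = (W + b)*(13 + b) = (13 + b)*(W + b))
(-116 + s(-8, g))² = (-116 + ((-5)² + 13*(-8) + 13*(-5) - 8*(-5)))² = (-116 + (25 - 104 - 65 + 40))² = (-116 - 104)² = (-220)² = 48400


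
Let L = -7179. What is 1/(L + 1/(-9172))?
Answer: -9172/65845789 ≈ -0.00013930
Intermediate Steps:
1/(L + 1/(-9172)) = 1/(-7179 + 1/(-9172)) = 1/(-7179 - 1/9172) = 1/(-65845789/9172) = -9172/65845789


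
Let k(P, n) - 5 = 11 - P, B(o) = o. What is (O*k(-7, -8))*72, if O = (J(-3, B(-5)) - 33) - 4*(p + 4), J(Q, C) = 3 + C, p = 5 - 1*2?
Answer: -104328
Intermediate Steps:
k(P, n) = 16 - P (k(P, n) = 5 + (11 - P) = 16 - P)
p = 3 (p = 5 - 2 = 3)
O = -63 (O = ((3 - 5) - 33) - 4*(3 + 4) = (-2 - 33) - 4*7 = -35 - 28 = -63)
(O*k(-7, -8))*72 = -63*(16 - 1*(-7))*72 = -63*(16 + 7)*72 = -63*23*72 = -1449*72 = -104328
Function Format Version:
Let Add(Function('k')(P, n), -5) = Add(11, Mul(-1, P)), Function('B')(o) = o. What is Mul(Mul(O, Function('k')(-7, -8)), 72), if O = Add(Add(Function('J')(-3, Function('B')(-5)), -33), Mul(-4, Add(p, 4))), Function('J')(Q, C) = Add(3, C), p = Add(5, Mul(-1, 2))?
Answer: -104328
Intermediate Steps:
Function('k')(P, n) = Add(16, Mul(-1, P)) (Function('k')(P, n) = Add(5, Add(11, Mul(-1, P))) = Add(16, Mul(-1, P)))
p = 3 (p = Add(5, -2) = 3)
O = -63 (O = Add(Add(Add(3, -5), -33), Mul(-4, Add(3, 4))) = Add(Add(-2, -33), Mul(-4, 7)) = Add(-35, -28) = -63)
Mul(Mul(O, Function('k')(-7, -8)), 72) = Mul(Mul(-63, Add(16, Mul(-1, -7))), 72) = Mul(Mul(-63, Add(16, 7)), 72) = Mul(Mul(-63, 23), 72) = Mul(-1449, 72) = -104328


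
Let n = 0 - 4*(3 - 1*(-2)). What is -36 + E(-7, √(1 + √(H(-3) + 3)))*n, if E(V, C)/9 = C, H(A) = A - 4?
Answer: -36 - 180*√(1 + 2*I) ≈ -264.96 - 141.51*I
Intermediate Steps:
H(A) = -4 + A
E(V, C) = 9*C
n = -20 (n = 0 - 4*(3 + 2) = 0 - 4*5 = 0 - 20 = -20)
-36 + E(-7, √(1 + √(H(-3) + 3)))*n = -36 + (9*√(1 + √((-4 - 3) + 3)))*(-20) = -36 + (9*√(1 + √(-7 + 3)))*(-20) = -36 + (9*√(1 + √(-4)))*(-20) = -36 + (9*√(1 + 2*I))*(-20) = -36 - 180*√(1 + 2*I)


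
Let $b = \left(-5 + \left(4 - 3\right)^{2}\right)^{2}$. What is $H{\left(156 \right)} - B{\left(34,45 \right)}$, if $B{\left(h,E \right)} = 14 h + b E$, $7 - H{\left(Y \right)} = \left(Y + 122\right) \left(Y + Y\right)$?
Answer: $-87925$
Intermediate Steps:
$b = 16$ ($b = \left(-5 + 1^{2}\right)^{2} = \left(-5 + 1\right)^{2} = \left(-4\right)^{2} = 16$)
$H{\left(Y \right)} = 7 - 2 Y \left(122 + Y\right)$ ($H{\left(Y \right)} = 7 - \left(Y + 122\right) \left(Y + Y\right) = 7 - \left(122 + Y\right) 2 Y = 7 - 2 Y \left(122 + Y\right)$)
$B{\left(h,E \right)} = 14 h + 16 E$
$H{\left(156 \right)} - B{\left(34,45 \right)} = \left(7 - 38064 - 2 \cdot 156^{2}\right) - \left(14 \cdot 34 + 16 \cdot 45\right) = \left(7 - 38064 - 48672\right) - \left(476 + 720\right) = \left(7 - 38064 - 48672\right) - 1196 = -86729 - 1196 = -87925$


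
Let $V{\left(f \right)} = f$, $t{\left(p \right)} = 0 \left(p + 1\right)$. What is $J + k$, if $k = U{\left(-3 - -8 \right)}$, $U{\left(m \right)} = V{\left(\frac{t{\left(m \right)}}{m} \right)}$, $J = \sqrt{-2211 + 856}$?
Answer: $i \sqrt{1355} \approx 36.81 i$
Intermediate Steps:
$t{\left(p \right)} = 0$ ($t{\left(p \right)} = 0 \left(1 + p\right) = 0$)
$J = i \sqrt{1355}$ ($J = \sqrt{-1355} = i \sqrt{1355} \approx 36.81 i$)
$U{\left(m \right)} = 0$ ($U{\left(m \right)} = \frac{0}{m} = 0$)
$k = 0$
$J + k = i \sqrt{1355} + 0 = i \sqrt{1355}$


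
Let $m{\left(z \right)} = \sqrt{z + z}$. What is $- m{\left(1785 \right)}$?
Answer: $- \sqrt{3570} \approx -59.749$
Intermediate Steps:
$m{\left(z \right)} = \sqrt{2} \sqrt{z}$ ($m{\left(z \right)} = \sqrt{2 z} = \sqrt{2} \sqrt{z}$)
$- m{\left(1785 \right)} = - \sqrt{2} \sqrt{1785} = - \sqrt{3570}$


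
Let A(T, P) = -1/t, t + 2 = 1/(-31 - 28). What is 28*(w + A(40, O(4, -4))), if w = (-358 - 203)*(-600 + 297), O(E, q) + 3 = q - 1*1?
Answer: 80912144/17 ≈ 4.7595e+6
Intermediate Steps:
O(E, q) = -4 + q (O(E, q) = -3 + (q - 1*1) = -3 + (q - 1) = -3 + (-1 + q) = -4 + q)
w = 169983 (w = -561*(-303) = 169983)
t = -119/59 (t = -2 + 1/(-31 - 28) = -2 + 1/(-59) = -2 - 1/59 = -119/59 ≈ -2.0169)
A(T, P) = 59/119 (A(T, P) = -1/(-119/59) = -1*(-59/119) = 59/119)
28*(w + A(40, O(4, -4))) = 28*(169983 + 59/119) = 28*(20228036/119) = 80912144/17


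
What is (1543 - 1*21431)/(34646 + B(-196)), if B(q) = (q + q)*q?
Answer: -9944/55739 ≈ -0.17840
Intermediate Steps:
B(q) = 2*q² (B(q) = (2*q)*q = 2*q²)
(1543 - 1*21431)/(34646 + B(-196)) = (1543 - 1*21431)/(34646 + 2*(-196)²) = (1543 - 21431)/(34646 + 2*38416) = -19888/(34646 + 76832) = -19888/111478 = -19888*1/111478 = -9944/55739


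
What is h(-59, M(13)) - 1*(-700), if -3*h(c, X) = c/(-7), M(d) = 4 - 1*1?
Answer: 14641/21 ≈ 697.19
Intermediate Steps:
M(d) = 3 (M(d) = 4 - 1 = 3)
h(c, X) = c/21 (h(c, X) = -c/(3*(-7)) = -c*(-1)/(3*7) = -(-1)*c/21 = c/21)
h(-59, M(13)) - 1*(-700) = (1/21)*(-59) - 1*(-700) = -59/21 + 700 = 14641/21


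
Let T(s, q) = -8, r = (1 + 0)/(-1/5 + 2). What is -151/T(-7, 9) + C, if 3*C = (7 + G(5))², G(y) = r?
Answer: 73685/1944 ≈ 37.904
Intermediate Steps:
r = 5/9 (r = 1/(-1*⅕ + 2) = 1/(-⅕ + 2) = 1/(9/5) = 1*(5/9) = 5/9 ≈ 0.55556)
G(y) = 5/9
C = 4624/243 (C = (7 + 5/9)²/3 = (68/9)²/3 = (⅓)*(4624/81) = 4624/243 ≈ 19.029)
-151/T(-7, 9) + C = -151/(-8) + 4624/243 = -151*(-⅛) + 4624/243 = 151/8 + 4624/243 = 73685/1944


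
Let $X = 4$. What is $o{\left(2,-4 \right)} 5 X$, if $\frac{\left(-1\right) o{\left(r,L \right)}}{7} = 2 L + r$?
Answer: $840$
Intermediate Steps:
$o{\left(r,L \right)} = - 14 L - 7 r$ ($o{\left(r,L \right)} = - 7 \left(2 L + r\right) = - 7 \left(r + 2 L\right) = - 14 L - 7 r$)
$o{\left(2,-4 \right)} 5 X = \left(\left(-14\right) \left(-4\right) - 14\right) 5 \cdot 4 = \left(56 - 14\right) 5 \cdot 4 = 42 \cdot 5 \cdot 4 = 210 \cdot 4 = 840$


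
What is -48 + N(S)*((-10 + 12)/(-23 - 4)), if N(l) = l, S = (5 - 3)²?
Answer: -1304/27 ≈ -48.296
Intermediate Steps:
S = 4 (S = 2² = 4)
-48 + N(S)*((-10 + 12)/(-23 - 4)) = -48 + 4*((-10 + 12)/(-23 - 4)) = -48 + 4*(2/(-27)) = -48 + 4*(2*(-1/27)) = -48 + 4*(-2/27) = -48 - 8/27 = -1304/27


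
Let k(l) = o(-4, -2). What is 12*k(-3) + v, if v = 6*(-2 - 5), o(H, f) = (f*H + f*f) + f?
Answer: 78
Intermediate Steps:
o(H, f) = f + f**2 + H*f (o(H, f) = (H*f + f**2) + f = (f**2 + H*f) + f = f + f**2 + H*f)
k(l) = 10 (k(l) = -2*(1 - 4 - 2) = -2*(-5) = 10)
v = -42 (v = 6*(-7) = -42)
12*k(-3) + v = 12*10 - 42 = 120 - 42 = 78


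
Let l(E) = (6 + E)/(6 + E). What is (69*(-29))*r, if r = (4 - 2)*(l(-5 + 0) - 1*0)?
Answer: -4002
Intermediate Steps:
l(E) = 1
r = 2 (r = (4 - 2)*(1 - 1*0) = 2*(1 + 0) = 2*1 = 2)
(69*(-29))*r = (69*(-29))*2 = -2001*2 = -4002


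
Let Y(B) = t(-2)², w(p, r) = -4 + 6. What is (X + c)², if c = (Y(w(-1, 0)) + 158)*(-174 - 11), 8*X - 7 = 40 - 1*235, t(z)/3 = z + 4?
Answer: 5159117929/4 ≈ 1.2898e+9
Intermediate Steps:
t(z) = 12 + 3*z (t(z) = 3*(z + 4) = 3*(4 + z) = 12 + 3*z)
w(p, r) = 2
Y(B) = 36 (Y(B) = (12 + 3*(-2))² = (12 - 6)² = 6² = 36)
X = -47/2 (X = 7/8 + (40 - 1*235)/8 = 7/8 + (40 - 235)/8 = 7/8 + (⅛)*(-195) = 7/8 - 195/8 = -47/2 ≈ -23.500)
c = -35890 (c = (36 + 158)*(-174 - 11) = 194*(-185) = -35890)
(X + c)² = (-47/2 - 35890)² = (-71827/2)² = 5159117929/4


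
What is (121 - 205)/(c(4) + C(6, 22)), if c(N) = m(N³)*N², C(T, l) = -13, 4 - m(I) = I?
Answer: 12/139 ≈ 0.086331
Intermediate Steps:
m(I) = 4 - I
c(N) = N²*(4 - N³) (c(N) = (4 - N³)*N² = N²*(4 - N³))
(121 - 205)/(c(4) + C(6, 22)) = (121 - 205)/(4²*(4 - 1*4³) - 13) = -84/(16*(4 - 1*64) - 13) = -84/(16*(4 - 64) - 13) = -84/(16*(-60) - 13) = -84/(-960 - 13) = -84/(-973) = -84*(-1/973) = 12/139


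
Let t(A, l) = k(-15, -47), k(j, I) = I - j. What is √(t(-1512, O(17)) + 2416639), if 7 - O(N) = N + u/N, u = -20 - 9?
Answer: √2416607 ≈ 1554.5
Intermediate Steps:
u = -29
O(N) = 7 - N + 29/N (O(N) = 7 - (N - 29/N) = 7 + (-N + 29/N) = 7 - N + 29/N)
t(A, l) = -32 (t(A, l) = -47 - 1*(-15) = -47 + 15 = -32)
√(t(-1512, O(17)) + 2416639) = √(-32 + 2416639) = √2416607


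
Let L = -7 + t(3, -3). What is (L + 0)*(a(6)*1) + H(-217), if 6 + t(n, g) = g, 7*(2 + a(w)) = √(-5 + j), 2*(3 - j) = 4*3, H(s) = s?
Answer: -185 - 32*I*√2/7 ≈ -185.0 - 6.465*I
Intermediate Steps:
j = -3 (j = 3 - 2*3 = 3 - ½*12 = 3 - 6 = -3)
a(w) = -2 + 2*I*√2/7 (a(w) = -2 + √(-5 - 3)/7 = -2 + √(-8)/7 = -2 + (2*I*√2)/7 = -2 + 2*I*√2/7)
t(n, g) = -6 + g
L = -16 (L = -7 + (-6 - 3) = -7 - 9 = -16)
(L + 0)*(a(6)*1) + H(-217) = (-16 + 0)*((-2 + 2*I*√2/7)*1) - 217 = -16*(-2 + 2*I*√2/7) - 217 = (32 - 32*I*√2/7) - 217 = -185 - 32*I*√2/7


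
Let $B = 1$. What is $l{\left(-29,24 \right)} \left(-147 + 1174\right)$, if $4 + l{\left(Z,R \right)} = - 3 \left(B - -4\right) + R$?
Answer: $5135$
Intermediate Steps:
$l{\left(Z,R \right)} = -19 + R$ ($l{\left(Z,R \right)} = -4 + \left(- 3 \left(1 - -4\right) + R\right) = -4 + \left(- 3 \left(1 + 4\right) + R\right) = -4 + \left(\left(-3\right) 5 + R\right) = -4 + \left(-15 + R\right) = -19 + R$)
$l{\left(-29,24 \right)} \left(-147 + 1174\right) = \left(-19 + 24\right) \left(-147 + 1174\right) = 5 \cdot 1027 = 5135$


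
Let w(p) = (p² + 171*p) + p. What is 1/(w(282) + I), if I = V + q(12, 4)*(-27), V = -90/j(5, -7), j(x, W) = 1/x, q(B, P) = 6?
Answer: 1/127416 ≈ 7.8483e-6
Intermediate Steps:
V = -450 (V = -90/(1/5) = -90/⅕ = -90*5 = -450)
I = -612 (I = -450 + 6*(-27) = -450 - 162 = -612)
w(p) = p² + 172*p
1/(w(282) + I) = 1/(282*(172 + 282) - 612) = 1/(282*454 - 612) = 1/(128028 - 612) = 1/127416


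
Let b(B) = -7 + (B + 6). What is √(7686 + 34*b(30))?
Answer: 4*√542 ≈ 93.124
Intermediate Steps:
b(B) = -1 + B (b(B) = -7 + (6 + B) = -1 + B)
√(7686 + 34*b(30)) = √(7686 + 34*(-1 + 30)) = √(7686 + 34*29) = √(7686 + 986) = √8672 = 4*√542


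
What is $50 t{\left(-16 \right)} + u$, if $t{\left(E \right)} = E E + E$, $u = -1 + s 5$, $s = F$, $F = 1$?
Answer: $12004$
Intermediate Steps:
$s = 1$
$u = 4$ ($u = -1 + 1 \cdot 5 = -1 + 5 = 4$)
$t{\left(E \right)} = E + E^{2}$ ($t{\left(E \right)} = E^{2} + E = E + E^{2}$)
$50 t{\left(-16 \right)} + u = 50 \left(- 16 \left(1 - 16\right)\right) + 4 = 50 \left(\left(-16\right) \left(-15\right)\right) + 4 = 50 \cdot 240 + 4 = 12000 + 4 = 12004$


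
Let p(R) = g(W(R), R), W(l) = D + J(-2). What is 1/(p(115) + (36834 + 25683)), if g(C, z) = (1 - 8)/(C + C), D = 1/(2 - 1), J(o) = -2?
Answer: 2/125041 ≈ 1.5995e-5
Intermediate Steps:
D = 1 (D = 1/1 = 1)
W(l) = -1 (W(l) = 1 - 2 = -1)
g(C, z) = -7/(2*C) (g(C, z) = -7*1/(2*C) = -7/(2*C))
p(R) = 7/2 (p(R) = -7/2/(-1) = -7/2*(-1) = 7/2)
1/(p(115) + (36834 + 25683)) = 1/(7/2 + (36834 + 25683)) = 1/(7/2 + 62517) = 1/(125041/2) = 2/125041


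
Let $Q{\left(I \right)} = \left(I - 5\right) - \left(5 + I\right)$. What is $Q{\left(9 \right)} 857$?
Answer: $-8570$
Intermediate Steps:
$Q{\left(I \right)} = -10$ ($Q{\left(I \right)} = \left(-5 + I\right) - \left(5 + I\right) = -10$)
$Q{\left(9 \right)} 857 = \left(-10\right) 857 = -8570$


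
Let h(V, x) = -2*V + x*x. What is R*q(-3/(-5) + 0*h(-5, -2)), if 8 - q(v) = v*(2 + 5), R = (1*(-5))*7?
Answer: -133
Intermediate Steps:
R = -35 (R = -5*7 = -35)
h(V, x) = x² - 2*V (h(V, x) = -2*V + x² = x² - 2*V)
q(v) = 8 - 7*v (q(v) = 8 - v*(2 + 5) = 8 - v*7 = 8 - 7*v)
R*q(-3/(-5) + 0*h(-5, -2)) = -35*(8 - 7*(-3/(-5) + 0*((-2)² - 2*(-5)))) = -35*(8 - 7*(-3*(-⅕) + 0*(4 + 10))) = -35*(8 - 7*(⅗ + 0*14)) = -35*(8 - 7*(⅗ + 0)) = -35*(8 - 7*⅗) = -35*(8 - 21/5) = -35*19/5 = -133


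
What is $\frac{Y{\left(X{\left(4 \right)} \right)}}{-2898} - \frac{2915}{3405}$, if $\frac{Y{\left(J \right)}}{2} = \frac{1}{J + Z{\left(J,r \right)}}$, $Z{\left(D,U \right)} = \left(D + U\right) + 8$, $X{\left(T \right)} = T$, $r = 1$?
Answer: $- \frac{4787240}{5591691} \approx -0.85613$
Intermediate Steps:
$Z{\left(D,U \right)} = 8 + D + U$
$Y{\left(J \right)} = \frac{2}{9 + 2 J}$ ($Y{\left(J \right)} = \frac{2}{J + \left(8 + J + 1\right)} = \frac{2}{J + \left(9 + J\right)} = \frac{2}{9 + 2 J}$)
$\frac{Y{\left(X{\left(4 \right)} \right)}}{-2898} - \frac{2915}{3405} = \frac{2 \frac{1}{9 + 2 \cdot 4}}{-2898} - \frac{2915}{3405} = \frac{2}{9 + 8} \left(- \frac{1}{2898}\right) - \frac{583}{681} = \frac{2}{17} \left(- \frac{1}{2898}\right) - \frac{583}{681} = - \frac{1}{24633} - \frac{583}{681} = - \frac{4787240}{5591691}$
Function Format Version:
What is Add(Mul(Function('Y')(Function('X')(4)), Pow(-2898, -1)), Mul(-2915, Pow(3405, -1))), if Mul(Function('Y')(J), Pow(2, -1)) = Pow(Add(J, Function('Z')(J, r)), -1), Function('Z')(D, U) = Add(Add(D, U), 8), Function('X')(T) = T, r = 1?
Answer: Rational(-4787240, 5591691) ≈ -0.85613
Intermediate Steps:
Function('Z')(D, U) = Add(8, D, U)
Function('Y')(J) = Mul(2, Pow(Add(9, Mul(2, J)), -1)) (Function('Y')(J) = Mul(2, Pow(Add(J, Add(8, J, 1)), -1)) = Mul(2, Pow(Add(J, Add(9, J)), -1)) = Mul(2, Pow(Add(9, Mul(2, J)), -1)))
Add(Mul(Function('Y')(Function('X')(4)), Pow(-2898, -1)), Mul(-2915, Pow(3405, -1))) = Add(Mul(Mul(2, Pow(Add(9, Mul(2, 4)), -1)), Pow(-2898, -1)), Mul(-2915, Pow(3405, -1))) = Add(Mul(Mul(2, Pow(Add(9, 8), -1)), Rational(-1, 2898)), Mul(-2915, Rational(1, 3405))) = Add(Mul(Mul(2, Pow(17, -1)), Rational(-1, 2898)), Rational(-583, 681)) = Add(Mul(Mul(2, Rational(1, 17)), Rational(-1, 2898)), Rational(-583, 681)) = Add(Mul(Rational(2, 17), Rational(-1, 2898)), Rational(-583, 681)) = Add(Rational(-1, 24633), Rational(-583, 681)) = Rational(-4787240, 5591691)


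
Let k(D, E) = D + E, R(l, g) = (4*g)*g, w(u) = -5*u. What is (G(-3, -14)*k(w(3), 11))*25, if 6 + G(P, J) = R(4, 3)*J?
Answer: 51000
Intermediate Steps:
R(l, g) = 4*g**2
G(P, J) = -6 + 36*J (G(P, J) = -6 + (4*3**2)*J = -6 + (4*9)*J = -6 + 36*J)
(G(-3, -14)*k(w(3), 11))*25 = ((-6 + 36*(-14))*(-5*3 + 11))*25 = ((-6 - 504)*(-15 + 11))*25 = -510*(-4)*25 = 2040*25 = 51000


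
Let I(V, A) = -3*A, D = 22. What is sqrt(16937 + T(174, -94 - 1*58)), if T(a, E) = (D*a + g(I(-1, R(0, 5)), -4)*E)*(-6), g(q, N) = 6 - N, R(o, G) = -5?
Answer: sqrt(3089) ≈ 55.579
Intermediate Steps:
T(a, E) = -132*a - 60*E (T(a, E) = (22*a + (6 - 1*(-4))*E)*(-6) = (22*a + (6 + 4)*E)*(-6) = (22*a + 10*E)*(-6) = (10*E + 22*a)*(-6) = -132*a - 60*E)
sqrt(16937 + T(174, -94 - 1*58)) = sqrt(16937 + (-132*174 - 60*(-94 - 1*58))) = sqrt(16937 + (-22968 - 60*(-94 - 58))) = sqrt(16937 + (-22968 - 60*(-152))) = sqrt(16937 + (-22968 + 9120)) = sqrt(16937 - 13848) = sqrt(3089)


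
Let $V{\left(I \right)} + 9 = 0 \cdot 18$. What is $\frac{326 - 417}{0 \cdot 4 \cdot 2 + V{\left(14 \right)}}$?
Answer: $\frac{91}{9} \approx 10.111$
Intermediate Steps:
$V{\left(I \right)} = -9$ ($V{\left(I \right)} = -9 + 0 \cdot 18 = -9 + 0 = -9$)
$\frac{326 - 417}{0 \cdot 4 \cdot 2 + V{\left(14 \right)}} = \frac{326 - 417}{0 \cdot 4 \cdot 2 - 9} = - \frac{91}{0 \cdot 2 - 9} = - \frac{91}{0 - 9} = - \frac{91}{-9} = \left(-91\right) \left(- \frac{1}{9}\right) = \frac{91}{9}$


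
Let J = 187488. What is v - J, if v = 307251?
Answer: 119763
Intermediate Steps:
v - J = 307251 - 1*187488 = 307251 - 187488 = 119763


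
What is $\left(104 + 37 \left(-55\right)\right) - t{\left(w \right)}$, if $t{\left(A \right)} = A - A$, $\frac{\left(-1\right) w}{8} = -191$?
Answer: $-1931$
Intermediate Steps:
$w = 1528$ ($w = \left(-8\right) \left(-191\right) = 1528$)
$t{\left(A \right)} = 0$
$\left(104 + 37 \left(-55\right)\right) - t{\left(w \right)} = \left(104 + 37 \left(-55\right)\right) - 0 = \left(104 - 2035\right) + 0 = -1931 + 0 = -1931$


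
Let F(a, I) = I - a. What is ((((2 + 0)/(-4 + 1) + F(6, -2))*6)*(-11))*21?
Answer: 12012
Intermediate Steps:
((((2 + 0)/(-4 + 1) + F(6, -2))*6)*(-11))*21 = ((((2 + 0)/(-4 + 1) + (-2 - 1*6))*6)*(-11))*21 = (((2/(-3) + (-2 - 6))*6)*(-11))*21 = (((2*(-1/3) - 8)*6)*(-11))*21 = (((-2/3 - 8)*6)*(-11))*21 = (-26/3*6*(-11))*21 = -52*(-11)*21 = 572*21 = 12012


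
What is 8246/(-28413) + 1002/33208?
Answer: -17525953/67395636 ≈ -0.26005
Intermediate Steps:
8246/(-28413) + 1002/33208 = 8246*(-1/28413) + 1002*(1/33208) = -1178/4059 + 501/16604 = -17525953/67395636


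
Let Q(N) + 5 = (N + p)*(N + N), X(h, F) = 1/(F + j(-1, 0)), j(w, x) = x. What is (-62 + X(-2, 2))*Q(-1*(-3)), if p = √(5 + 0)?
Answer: -1599/2 - 369*√5 ≈ -1624.6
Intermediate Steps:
p = √5 ≈ 2.2361
X(h, F) = 1/F (X(h, F) = 1/(F + 0) = 1/F)
Q(N) = -5 + 2*N*(N + √5) (Q(N) = -5 + (N + √5)*(N + N) = -5 + (N + √5)*(2*N) = -5 + 2*N*(N + √5))
(-62 + X(-2, 2))*Q(-1*(-3)) = (-62 + 1/2)*(-5 + 2*(-1*(-3))² + 2*(-1*(-3))*√5) = (-62 + ½)*(-5 + 2*3² + 2*3*√5) = -123*(-5 + 2*9 + 6*√5)/2 = -123*(-5 + 18 + 6*√5)/2 = -123*(13 + 6*√5)/2 = -1599/2 - 369*√5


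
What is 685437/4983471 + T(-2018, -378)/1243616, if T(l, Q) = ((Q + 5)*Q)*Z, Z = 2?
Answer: 188141620045/516460355928 ≈ 0.36429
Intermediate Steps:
T(l, Q) = 2*Q*(5 + Q) (T(l, Q) = ((Q + 5)*Q)*2 = ((5 + Q)*Q)*2 = (Q*(5 + Q))*2 = 2*Q*(5 + Q))
685437/4983471 + T(-2018, -378)/1243616 = 685437/4983471 + (2*(-378)*(5 - 378))/1243616 = 685437*(1/4983471) + (2*(-378)*(-373))*(1/1243616) = 228479/1661157 + 281988*(1/1243616) = 228479/1661157 + 70497/310904 = 188141620045/516460355928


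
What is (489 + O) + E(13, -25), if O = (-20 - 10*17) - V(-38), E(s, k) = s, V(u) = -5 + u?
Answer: 355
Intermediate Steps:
O = -147 (O = (-20 - 10*17) - (-5 - 38) = (-20 - 170) - 1*(-43) = -190 + 43 = -147)
(489 + O) + E(13, -25) = (489 - 147) + 13 = 342 + 13 = 355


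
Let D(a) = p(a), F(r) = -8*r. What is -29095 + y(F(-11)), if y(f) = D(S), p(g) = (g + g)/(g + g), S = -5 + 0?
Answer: -29094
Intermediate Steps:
S = -5
p(g) = 1 (p(g) = (2*g)/((2*g)) = (2*g)*(1/(2*g)) = 1)
D(a) = 1
y(f) = 1
-29095 + y(F(-11)) = -29095 + 1 = -29094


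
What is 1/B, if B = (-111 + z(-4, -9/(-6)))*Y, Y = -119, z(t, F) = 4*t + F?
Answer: 2/29869 ≈ 6.6959e-5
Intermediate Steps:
z(t, F) = F + 4*t
B = 29869/2 (B = (-111 + (-9/(-6) + 4*(-4)))*(-119) = (-111 + (-9*(-1/6) - 16))*(-119) = (-111 + (3/2 - 16))*(-119) = (-111 - 29/2)*(-119) = -251/2*(-119) = 29869/2 ≈ 14935.)
1/B = 1/(29869/2) = 2/29869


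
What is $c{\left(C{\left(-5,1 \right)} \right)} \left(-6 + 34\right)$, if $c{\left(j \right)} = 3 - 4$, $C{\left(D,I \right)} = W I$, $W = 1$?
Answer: $-28$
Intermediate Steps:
$C{\left(D,I \right)} = I$ ($C{\left(D,I \right)} = 1 I = I$)
$c{\left(j \right)} = -1$
$c{\left(C{\left(-5,1 \right)} \right)} \left(-6 + 34\right) = - (-6 + 34) = \left(-1\right) 28 = -28$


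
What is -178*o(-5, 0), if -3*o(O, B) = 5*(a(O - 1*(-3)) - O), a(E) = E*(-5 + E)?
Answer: 16910/3 ≈ 5636.7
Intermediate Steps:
o(O, B) = 5*O/3 - 5*(-2 + O)*(3 + O)/3 (o(O, B) = -5*((O - 1*(-3))*(-5 + (O - 1*(-3))) - O)/3 = -5*((O + 3)*(-5 + (O + 3)) - O)/3 = -5*((3 + O)*(-5 + (3 + O)) - O)/3 = -5*((3 + O)*(-2 + O) - O)/3 = -5*((-2 + O)*(3 + O) - O)/3 = -5*(-O + (-2 + O)*(3 + O))/3 = -(-5*O + 5*(-2 + O)*(3 + O))/3 = 5*O/3 - 5*(-2 + O)*(3 + O)/3)
-178*o(-5, 0) = -178*(10 - 5/3*(-5)²) = -178*(10 - 5/3*25) = -178*(10 - 125/3) = -178*(-95/3) = 16910/3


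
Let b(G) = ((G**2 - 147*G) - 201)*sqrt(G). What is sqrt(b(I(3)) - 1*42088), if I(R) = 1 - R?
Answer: sqrt(-42088 + 97*I*sqrt(2)) ≈ 0.3343 + 205.15*I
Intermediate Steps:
b(G) = sqrt(G)*(-201 + G**2 - 147*G) (b(G) = (-201 + G**2 - 147*G)*sqrt(G) = sqrt(G)*(-201 + G**2 - 147*G))
sqrt(b(I(3)) - 1*42088) = sqrt(sqrt(1 - 1*3)*(-201 + (1 - 1*3)**2 - 147*(1 - 1*3)) - 1*42088) = sqrt(sqrt(1 - 3)*(-201 + (1 - 3)**2 - 147*(1 - 3)) - 42088) = sqrt(sqrt(-2)*(-201 + (-2)**2 - 147*(-2)) - 42088) = sqrt((I*sqrt(2))*(-201 + 4 + 294) - 42088) = sqrt((I*sqrt(2))*97 - 42088) = sqrt(97*I*sqrt(2) - 42088) = sqrt(-42088 + 97*I*sqrt(2))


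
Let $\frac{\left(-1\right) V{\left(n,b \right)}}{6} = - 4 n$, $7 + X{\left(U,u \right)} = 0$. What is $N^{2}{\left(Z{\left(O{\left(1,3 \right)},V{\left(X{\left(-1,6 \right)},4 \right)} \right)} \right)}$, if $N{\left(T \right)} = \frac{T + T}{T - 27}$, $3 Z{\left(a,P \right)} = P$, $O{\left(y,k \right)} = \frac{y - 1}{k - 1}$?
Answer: $\frac{12544}{6889} \approx 1.8209$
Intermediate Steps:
$O{\left(y,k \right)} = \frac{-1 + y}{-1 + k}$
$X{\left(U,u \right)} = -7$ ($X{\left(U,u \right)} = -7 + 0 = -7$)
$V{\left(n,b \right)} = 24 n$ ($V{\left(n,b \right)} = - 6 \left(- 4 n\right) = 24 n$)
$Z{\left(a,P \right)} = \frac{P}{3}$
$N{\left(T \right)} = \frac{2 T}{-27 + T}$
$N^{2}{\left(Z{\left(O{\left(1,3 \right)},V{\left(X{\left(-1,6 \right)},4 \right)} \right)} \right)} = \left(\frac{2 \frac{24 \left(-7\right)}{3}}{-27 + \frac{24 \left(-7\right)}{3}}\right)^{2} = \left(\frac{2 \cdot \frac{1}{3} \left(-168\right)}{-27 + \frac{1}{3} \left(-168\right)}\right)^{2} = \left(2 \left(-56\right) \frac{1}{-27 - 56}\right)^{2} = \left(2 \left(-56\right) \frac{1}{-83}\right)^{2} = \left(2 \left(-56\right) \left(- \frac{1}{83}\right)\right)^{2} = \left(\frac{112}{83}\right)^{2} = \frac{12544}{6889}$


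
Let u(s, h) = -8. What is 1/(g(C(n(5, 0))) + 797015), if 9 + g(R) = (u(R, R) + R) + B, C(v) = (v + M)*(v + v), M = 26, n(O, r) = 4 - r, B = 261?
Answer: 1/797499 ≈ 1.2539e-6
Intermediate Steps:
C(v) = 2*v*(26 + v) (C(v) = (v + 26)*(v + v) = (26 + v)*(2*v) = 2*v*(26 + v))
g(R) = 244 + R (g(R) = -9 + ((-8 + R) + 261) = -9 + (253 + R) = 244 + R)
1/(g(C(n(5, 0))) + 797015) = 1/((244 + 2*(4 - 1*0)*(26 + (4 - 1*0))) + 797015) = 1/((244 + 2*(4 + 0)*(26 + (4 + 0))) + 797015) = 1/((244 + 2*4*(26 + 4)) + 797015) = 1/((244 + 2*4*30) + 797015) = 1/((244 + 240) + 797015) = 1/(484 + 797015) = 1/797499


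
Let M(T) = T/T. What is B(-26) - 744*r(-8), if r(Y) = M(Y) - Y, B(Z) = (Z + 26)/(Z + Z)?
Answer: -6696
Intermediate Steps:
M(T) = 1
B(Z) = (26 + Z)/(2*Z) (B(Z) = (26 + Z)/((2*Z)) = (26 + Z)*(1/(2*Z)) = (26 + Z)/(2*Z))
r(Y) = 1 - Y
B(-26) - 744*r(-8) = (½)*(26 - 26)/(-26) - 744*(1 - 1*(-8)) = (½)*(-1/26)*0 - 744*(1 + 8) = 0 - 744*9 = 0 - 6696 = -6696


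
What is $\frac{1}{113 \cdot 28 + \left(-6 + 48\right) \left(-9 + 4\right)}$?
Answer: $\frac{1}{2954} \approx 0.00033852$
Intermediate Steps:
$\frac{1}{113 \cdot 28 + \left(-6 + 48\right) \left(-9 + 4\right)} = \frac{1}{3164 + 42 \left(-5\right)} = \frac{1}{3164 - 210} = \frac{1}{2954}$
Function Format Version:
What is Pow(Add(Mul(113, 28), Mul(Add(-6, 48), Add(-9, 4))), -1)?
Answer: Rational(1, 2954) ≈ 0.00033852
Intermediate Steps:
Pow(Add(Mul(113, 28), Mul(Add(-6, 48), Add(-9, 4))), -1) = Pow(Add(3164, Mul(42, -5)), -1) = Pow(Add(3164, -210), -1) = Pow(2954, -1) = Rational(1, 2954)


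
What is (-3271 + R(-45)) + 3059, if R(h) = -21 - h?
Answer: -188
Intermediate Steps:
(-3271 + R(-45)) + 3059 = (-3271 + (-21 - 1*(-45))) + 3059 = (-3271 + (-21 + 45)) + 3059 = (-3271 + 24) + 3059 = -3247 + 3059 = -188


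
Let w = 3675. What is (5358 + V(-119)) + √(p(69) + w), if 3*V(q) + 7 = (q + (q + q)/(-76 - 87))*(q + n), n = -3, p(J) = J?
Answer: 4956319/489 + 12*√26 ≈ 10197.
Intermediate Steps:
V(q) = -7/3 + 161*q*(-3 + q)/489 (V(q) = -7/3 + ((q + (q + q)/(-76 - 87))*(q - 3))/3 = -7/3 + ((q + (2*q)/(-163))*(-3 + q))/3 = -7/3 + ((q + (2*q)*(-1/163))*(-3 + q))/3 = -7/3 + ((q - 2*q/163)*(-3 + q))/3 = -7/3 + ((161*q/163)*(-3 + q))/3 = -7/3 + (161*q*(-3 + q)/163)/3 = -7/3 + 161*q*(-3 + q)/489)
(5358 + V(-119)) + √(p(69) + w) = (5358 + (-7/3 - 161/163*(-119) + (161/489)*(-119)²)) + √(69 + 3675) = (5358 + (-7/3 + 19159/163 + (161/489)*14161)) + √3744 = (5358 + (-7/3 + 19159/163 + 2279921/489)) + 12*√26 = (5358 + 2336257/489) + 12*√26 = 4956319/489 + 12*√26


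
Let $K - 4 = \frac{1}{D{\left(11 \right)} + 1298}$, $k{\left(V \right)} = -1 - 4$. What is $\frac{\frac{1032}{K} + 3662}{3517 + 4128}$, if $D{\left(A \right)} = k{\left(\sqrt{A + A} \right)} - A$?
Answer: $\frac{20105422}{39211205} \approx 0.51275$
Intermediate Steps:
$k{\left(V \right)} = -5$ ($k{\left(V \right)} = -1 - 4 = -5$)
$D{\left(A \right)} = -5 - A$
$K = \frac{5129}{1282}$ ($K = 4 + \frac{1}{\left(-5 - 11\right) + 1298} = 4 + \frac{1}{-16 + 1298} = 4 + \frac{1}{1282} = \frac{5129}{1282} \approx 4.0008$)
$\frac{\frac{1032}{K} + 3662}{3517 + 4128} = \frac{\frac{1032}{\frac{5129}{1282}} + 3662}{3517 + 4128} = \frac{1032 \cdot \frac{1282}{5129} + 3662}{7645} = \left(\frac{1323024}{5129} + 3662\right) \frac{1}{7645} = \frac{20105422}{5129} \cdot \frac{1}{7645} = \frac{20105422}{39211205}$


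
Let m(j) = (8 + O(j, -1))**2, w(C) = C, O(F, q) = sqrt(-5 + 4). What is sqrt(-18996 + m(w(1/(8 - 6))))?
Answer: sqrt(-18933 + 16*I) ≈ 0.0581 + 137.6*I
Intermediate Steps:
O(F, q) = I (O(F, q) = sqrt(-1) = I)
m(j) = (8 + I)**2
sqrt(-18996 + m(w(1/(8 - 6)))) = sqrt(-18996 + (8 + I)**2)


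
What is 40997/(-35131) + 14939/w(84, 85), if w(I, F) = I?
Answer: 521378261/2951004 ≈ 176.68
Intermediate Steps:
40997/(-35131) + 14939/w(84, 85) = 40997/(-35131) + 14939/84 = 40997*(-1/35131) + 14939*(1/84) = -40997/35131 + 14939/84 = 521378261/2951004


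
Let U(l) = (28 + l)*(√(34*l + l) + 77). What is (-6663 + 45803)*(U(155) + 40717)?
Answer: 2145185120 + 35813100*√217 ≈ 2.6727e+9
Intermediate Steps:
U(l) = (28 + l)*(77 + √35*√l) (U(l) = (28 + l)*(√(35*l) + 77) = (28 + l)*(√35*√l + 77) = (28 + l)*(77 + √35*√l))
(-6663 + 45803)*(U(155) + 40717) = (-6663 + 45803)*((2156 + 77*155 + √35*155^(3/2) + 28*√35*√155) + 40717) = 39140*((2156 + 11935 + √35*(155*√155) + 140*√217) + 40717) = 39140*((2156 + 11935 + 775*√217 + 140*√217) + 40717) = 39140*((14091 + 915*√217) + 40717) = 39140*(54808 + 915*√217) = 2145185120 + 35813100*√217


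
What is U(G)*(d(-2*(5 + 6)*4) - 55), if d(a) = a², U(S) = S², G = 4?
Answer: 123024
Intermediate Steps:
U(G)*(d(-2*(5 + 6)*4) - 55) = 4²*((-2*(5 + 6)*4)² - 55) = 16*((-22*4)² - 55) = 16*((-2*44)² - 55) = 16*((-88)² - 55) = 16*(7744 - 55) = 16*7689 = 123024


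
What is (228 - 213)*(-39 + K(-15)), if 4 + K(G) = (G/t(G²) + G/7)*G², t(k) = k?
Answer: -56715/7 ≈ -8102.1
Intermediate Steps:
K(G) = -4 + G²*(1/G + G/7) (K(G) = -4 + (G/(G²) + G/7)*G² = -4 + (G/G² + G*(⅐))*G² = -4 + (1/G + G/7)*G² = -4 + G²*(1/G + G/7))
(228 - 213)*(-39 + K(-15)) = (228 - 213)*(-39 + (-4 - 15 + (⅐)*(-15)³)) = 15*(-39 + (-4 - 15 + (⅐)*(-3375))) = 15*(-39 + (-4 - 15 - 3375/7)) = 15*(-39 - 3508/7) = 15*(-3781/7) = -56715/7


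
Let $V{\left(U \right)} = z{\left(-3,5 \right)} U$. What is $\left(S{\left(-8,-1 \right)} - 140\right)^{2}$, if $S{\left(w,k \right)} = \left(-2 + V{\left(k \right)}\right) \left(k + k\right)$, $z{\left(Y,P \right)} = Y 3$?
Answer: $23716$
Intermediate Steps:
$z{\left(Y,P \right)} = 3 Y$
$V{\left(U \right)} = - 9 U$ ($V{\left(U \right)} = 3 \left(-3\right) U = - 9 U$)
$S{\left(w,k \right)} = 2 k \left(-2 - 9 k\right)$ ($S{\left(w,k \right)} = \left(-2 - 9 k\right) \left(k + k\right) = \left(-2 - 9 k\right) 2 k = 2 k \left(-2 - 9 k\right)$)
$\left(S{\left(-8,-1 \right)} - 140\right)^{2} = \left(\left(-2\right) \left(-1\right) \left(2 + 9 \left(-1\right)\right) - 140\right)^{2} = \left(\left(-2\right) \left(-1\right) \left(2 - 9\right) - 140\right)^{2} = \left(\left(-2\right) \left(-1\right) \left(-7\right) - 140\right)^{2} = \left(-14 - 140\right)^{2} = \left(-154\right)^{2} = 23716$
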